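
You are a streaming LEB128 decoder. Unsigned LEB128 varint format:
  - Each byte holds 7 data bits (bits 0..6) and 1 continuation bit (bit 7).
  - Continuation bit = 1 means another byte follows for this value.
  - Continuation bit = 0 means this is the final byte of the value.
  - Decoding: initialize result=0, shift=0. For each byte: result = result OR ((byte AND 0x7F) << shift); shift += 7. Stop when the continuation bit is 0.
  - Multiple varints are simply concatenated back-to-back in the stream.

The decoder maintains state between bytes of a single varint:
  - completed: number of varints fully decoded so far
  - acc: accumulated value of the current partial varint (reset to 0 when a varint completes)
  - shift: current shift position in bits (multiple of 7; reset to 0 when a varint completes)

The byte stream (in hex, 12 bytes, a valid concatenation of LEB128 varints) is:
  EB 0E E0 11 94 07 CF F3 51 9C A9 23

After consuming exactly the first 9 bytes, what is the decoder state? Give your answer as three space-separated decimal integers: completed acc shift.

byte[0]=0xEB cont=1 payload=0x6B: acc |= 107<<0 -> completed=0 acc=107 shift=7
byte[1]=0x0E cont=0 payload=0x0E: varint #1 complete (value=1899); reset -> completed=1 acc=0 shift=0
byte[2]=0xE0 cont=1 payload=0x60: acc |= 96<<0 -> completed=1 acc=96 shift=7
byte[3]=0x11 cont=0 payload=0x11: varint #2 complete (value=2272); reset -> completed=2 acc=0 shift=0
byte[4]=0x94 cont=1 payload=0x14: acc |= 20<<0 -> completed=2 acc=20 shift=7
byte[5]=0x07 cont=0 payload=0x07: varint #3 complete (value=916); reset -> completed=3 acc=0 shift=0
byte[6]=0xCF cont=1 payload=0x4F: acc |= 79<<0 -> completed=3 acc=79 shift=7
byte[7]=0xF3 cont=1 payload=0x73: acc |= 115<<7 -> completed=3 acc=14799 shift=14
byte[8]=0x51 cont=0 payload=0x51: varint #4 complete (value=1341903); reset -> completed=4 acc=0 shift=0

Answer: 4 0 0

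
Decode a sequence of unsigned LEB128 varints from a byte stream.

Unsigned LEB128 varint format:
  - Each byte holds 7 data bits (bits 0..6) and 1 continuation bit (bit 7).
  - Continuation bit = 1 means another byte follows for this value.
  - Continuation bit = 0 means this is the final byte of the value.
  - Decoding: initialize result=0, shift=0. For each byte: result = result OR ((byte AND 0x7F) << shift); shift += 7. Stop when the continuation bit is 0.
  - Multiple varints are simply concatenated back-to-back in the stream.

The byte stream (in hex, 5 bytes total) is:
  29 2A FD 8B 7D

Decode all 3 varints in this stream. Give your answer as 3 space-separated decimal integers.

Answer: 41 42 2049533

Derivation:
  byte[0]=0x29 cont=0 payload=0x29=41: acc |= 41<<0 -> acc=41 shift=7 [end]
Varint 1: bytes[0:1] = 29 -> value 41 (1 byte(s))
  byte[1]=0x2A cont=0 payload=0x2A=42: acc |= 42<<0 -> acc=42 shift=7 [end]
Varint 2: bytes[1:2] = 2A -> value 42 (1 byte(s))
  byte[2]=0xFD cont=1 payload=0x7D=125: acc |= 125<<0 -> acc=125 shift=7
  byte[3]=0x8B cont=1 payload=0x0B=11: acc |= 11<<7 -> acc=1533 shift=14
  byte[4]=0x7D cont=0 payload=0x7D=125: acc |= 125<<14 -> acc=2049533 shift=21 [end]
Varint 3: bytes[2:5] = FD 8B 7D -> value 2049533 (3 byte(s))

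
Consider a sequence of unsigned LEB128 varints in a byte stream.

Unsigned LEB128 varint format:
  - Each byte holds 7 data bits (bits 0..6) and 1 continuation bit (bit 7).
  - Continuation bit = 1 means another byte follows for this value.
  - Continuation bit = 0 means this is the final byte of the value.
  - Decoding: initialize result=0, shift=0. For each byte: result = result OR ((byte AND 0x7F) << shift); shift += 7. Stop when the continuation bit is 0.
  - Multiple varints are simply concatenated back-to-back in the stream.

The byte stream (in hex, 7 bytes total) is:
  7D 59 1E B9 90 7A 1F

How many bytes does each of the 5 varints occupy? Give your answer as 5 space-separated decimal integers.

  byte[0]=0x7D cont=0 payload=0x7D=125: acc |= 125<<0 -> acc=125 shift=7 [end]
Varint 1: bytes[0:1] = 7D -> value 125 (1 byte(s))
  byte[1]=0x59 cont=0 payload=0x59=89: acc |= 89<<0 -> acc=89 shift=7 [end]
Varint 2: bytes[1:2] = 59 -> value 89 (1 byte(s))
  byte[2]=0x1E cont=0 payload=0x1E=30: acc |= 30<<0 -> acc=30 shift=7 [end]
Varint 3: bytes[2:3] = 1E -> value 30 (1 byte(s))
  byte[3]=0xB9 cont=1 payload=0x39=57: acc |= 57<<0 -> acc=57 shift=7
  byte[4]=0x90 cont=1 payload=0x10=16: acc |= 16<<7 -> acc=2105 shift=14
  byte[5]=0x7A cont=0 payload=0x7A=122: acc |= 122<<14 -> acc=2000953 shift=21 [end]
Varint 4: bytes[3:6] = B9 90 7A -> value 2000953 (3 byte(s))
  byte[6]=0x1F cont=0 payload=0x1F=31: acc |= 31<<0 -> acc=31 shift=7 [end]
Varint 5: bytes[6:7] = 1F -> value 31 (1 byte(s))

Answer: 1 1 1 3 1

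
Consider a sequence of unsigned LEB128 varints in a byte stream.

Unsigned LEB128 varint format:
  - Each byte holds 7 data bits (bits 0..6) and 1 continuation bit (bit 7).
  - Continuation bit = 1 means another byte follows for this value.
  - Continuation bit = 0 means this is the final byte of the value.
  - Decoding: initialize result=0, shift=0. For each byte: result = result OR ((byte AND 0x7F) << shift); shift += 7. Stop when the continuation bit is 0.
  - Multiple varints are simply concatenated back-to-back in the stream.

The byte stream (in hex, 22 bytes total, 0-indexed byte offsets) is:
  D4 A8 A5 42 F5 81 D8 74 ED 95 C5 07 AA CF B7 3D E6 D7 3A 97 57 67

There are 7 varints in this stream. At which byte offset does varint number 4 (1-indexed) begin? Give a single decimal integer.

  byte[0]=0xD4 cont=1 payload=0x54=84: acc |= 84<<0 -> acc=84 shift=7
  byte[1]=0xA8 cont=1 payload=0x28=40: acc |= 40<<7 -> acc=5204 shift=14
  byte[2]=0xA5 cont=1 payload=0x25=37: acc |= 37<<14 -> acc=611412 shift=21
  byte[3]=0x42 cont=0 payload=0x42=66: acc |= 66<<21 -> acc=139023444 shift=28 [end]
Varint 1: bytes[0:4] = D4 A8 A5 42 -> value 139023444 (4 byte(s))
  byte[4]=0xF5 cont=1 payload=0x75=117: acc |= 117<<0 -> acc=117 shift=7
  byte[5]=0x81 cont=1 payload=0x01=1: acc |= 1<<7 -> acc=245 shift=14
  byte[6]=0xD8 cont=1 payload=0x58=88: acc |= 88<<14 -> acc=1442037 shift=21
  byte[7]=0x74 cont=0 payload=0x74=116: acc |= 116<<21 -> acc=244711669 shift=28 [end]
Varint 2: bytes[4:8] = F5 81 D8 74 -> value 244711669 (4 byte(s))
  byte[8]=0xED cont=1 payload=0x6D=109: acc |= 109<<0 -> acc=109 shift=7
  byte[9]=0x95 cont=1 payload=0x15=21: acc |= 21<<7 -> acc=2797 shift=14
  byte[10]=0xC5 cont=1 payload=0x45=69: acc |= 69<<14 -> acc=1133293 shift=21
  byte[11]=0x07 cont=0 payload=0x07=7: acc |= 7<<21 -> acc=15813357 shift=28 [end]
Varint 3: bytes[8:12] = ED 95 C5 07 -> value 15813357 (4 byte(s))
  byte[12]=0xAA cont=1 payload=0x2A=42: acc |= 42<<0 -> acc=42 shift=7
  byte[13]=0xCF cont=1 payload=0x4F=79: acc |= 79<<7 -> acc=10154 shift=14
  byte[14]=0xB7 cont=1 payload=0x37=55: acc |= 55<<14 -> acc=911274 shift=21
  byte[15]=0x3D cont=0 payload=0x3D=61: acc |= 61<<21 -> acc=128837546 shift=28 [end]
Varint 4: bytes[12:16] = AA CF B7 3D -> value 128837546 (4 byte(s))
  byte[16]=0xE6 cont=1 payload=0x66=102: acc |= 102<<0 -> acc=102 shift=7
  byte[17]=0xD7 cont=1 payload=0x57=87: acc |= 87<<7 -> acc=11238 shift=14
  byte[18]=0x3A cont=0 payload=0x3A=58: acc |= 58<<14 -> acc=961510 shift=21 [end]
Varint 5: bytes[16:19] = E6 D7 3A -> value 961510 (3 byte(s))
  byte[19]=0x97 cont=1 payload=0x17=23: acc |= 23<<0 -> acc=23 shift=7
  byte[20]=0x57 cont=0 payload=0x57=87: acc |= 87<<7 -> acc=11159 shift=14 [end]
Varint 6: bytes[19:21] = 97 57 -> value 11159 (2 byte(s))
  byte[21]=0x67 cont=0 payload=0x67=103: acc |= 103<<0 -> acc=103 shift=7 [end]
Varint 7: bytes[21:22] = 67 -> value 103 (1 byte(s))

Answer: 12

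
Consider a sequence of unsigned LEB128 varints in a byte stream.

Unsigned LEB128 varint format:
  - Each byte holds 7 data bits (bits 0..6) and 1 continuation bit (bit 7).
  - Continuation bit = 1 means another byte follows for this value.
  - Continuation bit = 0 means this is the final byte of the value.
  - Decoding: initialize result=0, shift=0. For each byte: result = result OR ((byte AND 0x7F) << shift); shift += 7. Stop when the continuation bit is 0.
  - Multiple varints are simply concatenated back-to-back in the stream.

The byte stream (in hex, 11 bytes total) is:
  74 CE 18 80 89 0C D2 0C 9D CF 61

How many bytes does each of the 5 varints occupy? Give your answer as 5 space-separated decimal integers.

Answer: 1 2 3 2 3

Derivation:
  byte[0]=0x74 cont=0 payload=0x74=116: acc |= 116<<0 -> acc=116 shift=7 [end]
Varint 1: bytes[0:1] = 74 -> value 116 (1 byte(s))
  byte[1]=0xCE cont=1 payload=0x4E=78: acc |= 78<<0 -> acc=78 shift=7
  byte[2]=0x18 cont=0 payload=0x18=24: acc |= 24<<7 -> acc=3150 shift=14 [end]
Varint 2: bytes[1:3] = CE 18 -> value 3150 (2 byte(s))
  byte[3]=0x80 cont=1 payload=0x00=0: acc |= 0<<0 -> acc=0 shift=7
  byte[4]=0x89 cont=1 payload=0x09=9: acc |= 9<<7 -> acc=1152 shift=14
  byte[5]=0x0C cont=0 payload=0x0C=12: acc |= 12<<14 -> acc=197760 shift=21 [end]
Varint 3: bytes[3:6] = 80 89 0C -> value 197760 (3 byte(s))
  byte[6]=0xD2 cont=1 payload=0x52=82: acc |= 82<<0 -> acc=82 shift=7
  byte[7]=0x0C cont=0 payload=0x0C=12: acc |= 12<<7 -> acc=1618 shift=14 [end]
Varint 4: bytes[6:8] = D2 0C -> value 1618 (2 byte(s))
  byte[8]=0x9D cont=1 payload=0x1D=29: acc |= 29<<0 -> acc=29 shift=7
  byte[9]=0xCF cont=1 payload=0x4F=79: acc |= 79<<7 -> acc=10141 shift=14
  byte[10]=0x61 cont=0 payload=0x61=97: acc |= 97<<14 -> acc=1599389 shift=21 [end]
Varint 5: bytes[8:11] = 9D CF 61 -> value 1599389 (3 byte(s))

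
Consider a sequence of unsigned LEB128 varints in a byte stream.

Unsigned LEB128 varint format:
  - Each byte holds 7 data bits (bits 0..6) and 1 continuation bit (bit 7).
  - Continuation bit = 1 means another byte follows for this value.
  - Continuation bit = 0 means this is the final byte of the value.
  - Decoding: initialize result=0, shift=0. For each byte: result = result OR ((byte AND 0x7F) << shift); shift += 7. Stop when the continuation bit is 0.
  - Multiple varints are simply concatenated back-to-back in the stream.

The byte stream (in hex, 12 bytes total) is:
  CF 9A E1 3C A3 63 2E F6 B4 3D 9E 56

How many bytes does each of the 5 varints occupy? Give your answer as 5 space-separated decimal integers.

Answer: 4 2 1 3 2

Derivation:
  byte[0]=0xCF cont=1 payload=0x4F=79: acc |= 79<<0 -> acc=79 shift=7
  byte[1]=0x9A cont=1 payload=0x1A=26: acc |= 26<<7 -> acc=3407 shift=14
  byte[2]=0xE1 cont=1 payload=0x61=97: acc |= 97<<14 -> acc=1592655 shift=21
  byte[3]=0x3C cont=0 payload=0x3C=60: acc |= 60<<21 -> acc=127421775 shift=28 [end]
Varint 1: bytes[0:4] = CF 9A E1 3C -> value 127421775 (4 byte(s))
  byte[4]=0xA3 cont=1 payload=0x23=35: acc |= 35<<0 -> acc=35 shift=7
  byte[5]=0x63 cont=0 payload=0x63=99: acc |= 99<<7 -> acc=12707 shift=14 [end]
Varint 2: bytes[4:6] = A3 63 -> value 12707 (2 byte(s))
  byte[6]=0x2E cont=0 payload=0x2E=46: acc |= 46<<0 -> acc=46 shift=7 [end]
Varint 3: bytes[6:7] = 2E -> value 46 (1 byte(s))
  byte[7]=0xF6 cont=1 payload=0x76=118: acc |= 118<<0 -> acc=118 shift=7
  byte[8]=0xB4 cont=1 payload=0x34=52: acc |= 52<<7 -> acc=6774 shift=14
  byte[9]=0x3D cont=0 payload=0x3D=61: acc |= 61<<14 -> acc=1006198 shift=21 [end]
Varint 4: bytes[7:10] = F6 B4 3D -> value 1006198 (3 byte(s))
  byte[10]=0x9E cont=1 payload=0x1E=30: acc |= 30<<0 -> acc=30 shift=7
  byte[11]=0x56 cont=0 payload=0x56=86: acc |= 86<<7 -> acc=11038 shift=14 [end]
Varint 5: bytes[10:12] = 9E 56 -> value 11038 (2 byte(s))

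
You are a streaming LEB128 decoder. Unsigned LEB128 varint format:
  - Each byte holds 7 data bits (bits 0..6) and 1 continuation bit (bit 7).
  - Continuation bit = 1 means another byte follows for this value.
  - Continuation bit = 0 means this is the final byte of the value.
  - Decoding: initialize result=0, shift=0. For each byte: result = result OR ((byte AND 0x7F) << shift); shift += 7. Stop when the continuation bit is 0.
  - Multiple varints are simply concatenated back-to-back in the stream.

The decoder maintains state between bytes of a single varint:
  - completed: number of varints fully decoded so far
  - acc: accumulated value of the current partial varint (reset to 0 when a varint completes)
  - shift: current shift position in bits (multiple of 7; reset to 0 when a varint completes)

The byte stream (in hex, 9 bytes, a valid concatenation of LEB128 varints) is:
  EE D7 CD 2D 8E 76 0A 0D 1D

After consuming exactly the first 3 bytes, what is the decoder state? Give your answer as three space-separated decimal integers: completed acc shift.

byte[0]=0xEE cont=1 payload=0x6E: acc |= 110<<0 -> completed=0 acc=110 shift=7
byte[1]=0xD7 cont=1 payload=0x57: acc |= 87<<7 -> completed=0 acc=11246 shift=14
byte[2]=0xCD cont=1 payload=0x4D: acc |= 77<<14 -> completed=0 acc=1272814 shift=21

Answer: 0 1272814 21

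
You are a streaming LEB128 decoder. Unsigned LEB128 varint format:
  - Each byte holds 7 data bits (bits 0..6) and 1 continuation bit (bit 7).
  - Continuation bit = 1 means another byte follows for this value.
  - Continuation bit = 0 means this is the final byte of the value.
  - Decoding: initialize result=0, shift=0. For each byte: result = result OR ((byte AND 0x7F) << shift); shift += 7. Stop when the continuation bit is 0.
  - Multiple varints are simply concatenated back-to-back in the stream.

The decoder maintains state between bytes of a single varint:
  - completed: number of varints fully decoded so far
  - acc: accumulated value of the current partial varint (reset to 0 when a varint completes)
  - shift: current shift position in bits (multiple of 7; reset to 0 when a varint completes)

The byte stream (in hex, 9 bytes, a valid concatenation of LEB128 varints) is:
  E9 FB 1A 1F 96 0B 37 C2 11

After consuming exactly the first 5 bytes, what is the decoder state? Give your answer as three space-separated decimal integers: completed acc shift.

byte[0]=0xE9 cont=1 payload=0x69: acc |= 105<<0 -> completed=0 acc=105 shift=7
byte[1]=0xFB cont=1 payload=0x7B: acc |= 123<<7 -> completed=0 acc=15849 shift=14
byte[2]=0x1A cont=0 payload=0x1A: varint #1 complete (value=441833); reset -> completed=1 acc=0 shift=0
byte[3]=0x1F cont=0 payload=0x1F: varint #2 complete (value=31); reset -> completed=2 acc=0 shift=0
byte[4]=0x96 cont=1 payload=0x16: acc |= 22<<0 -> completed=2 acc=22 shift=7

Answer: 2 22 7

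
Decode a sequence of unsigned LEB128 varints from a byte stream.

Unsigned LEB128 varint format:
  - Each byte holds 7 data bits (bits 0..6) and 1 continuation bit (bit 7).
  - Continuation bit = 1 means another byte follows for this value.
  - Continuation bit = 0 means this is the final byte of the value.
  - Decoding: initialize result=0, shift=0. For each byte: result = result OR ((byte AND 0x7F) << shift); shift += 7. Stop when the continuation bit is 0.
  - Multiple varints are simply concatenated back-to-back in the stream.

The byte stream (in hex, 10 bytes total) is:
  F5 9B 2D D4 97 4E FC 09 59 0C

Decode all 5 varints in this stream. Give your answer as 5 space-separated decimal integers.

Answer: 740853 1280980 1276 89 12

Derivation:
  byte[0]=0xF5 cont=1 payload=0x75=117: acc |= 117<<0 -> acc=117 shift=7
  byte[1]=0x9B cont=1 payload=0x1B=27: acc |= 27<<7 -> acc=3573 shift=14
  byte[2]=0x2D cont=0 payload=0x2D=45: acc |= 45<<14 -> acc=740853 shift=21 [end]
Varint 1: bytes[0:3] = F5 9B 2D -> value 740853 (3 byte(s))
  byte[3]=0xD4 cont=1 payload=0x54=84: acc |= 84<<0 -> acc=84 shift=7
  byte[4]=0x97 cont=1 payload=0x17=23: acc |= 23<<7 -> acc=3028 shift=14
  byte[5]=0x4E cont=0 payload=0x4E=78: acc |= 78<<14 -> acc=1280980 shift=21 [end]
Varint 2: bytes[3:6] = D4 97 4E -> value 1280980 (3 byte(s))
  byte[6]=0xFC cont=1 payload=0x7C=124: acc |= 124<<0 -> acc=124 shift=7
  byte[7]=0x09 cont=0 payload=0x09=9: acc |= 9<<7 -> acc=1276 shift=14 [end]
Varint 3: bytes[6:8] = FC 09 -> value 1276 (2 byte(s))
  byte[8]=0x59 cont=0 payload=0x59=89: acc |= 89<<0 -> acc=89 shift=7 [end]
Varint 4: bytes[8:9] = 59 -> value 89 (1 byte(s))
  byte[9]=0x0C cont=0 payload=0x0C=12: acc |= 12<<0 -> acc=12 shift=7 [end]
Varint 5: bytes[9:10] = 0C -> value 12 (1 byte(s))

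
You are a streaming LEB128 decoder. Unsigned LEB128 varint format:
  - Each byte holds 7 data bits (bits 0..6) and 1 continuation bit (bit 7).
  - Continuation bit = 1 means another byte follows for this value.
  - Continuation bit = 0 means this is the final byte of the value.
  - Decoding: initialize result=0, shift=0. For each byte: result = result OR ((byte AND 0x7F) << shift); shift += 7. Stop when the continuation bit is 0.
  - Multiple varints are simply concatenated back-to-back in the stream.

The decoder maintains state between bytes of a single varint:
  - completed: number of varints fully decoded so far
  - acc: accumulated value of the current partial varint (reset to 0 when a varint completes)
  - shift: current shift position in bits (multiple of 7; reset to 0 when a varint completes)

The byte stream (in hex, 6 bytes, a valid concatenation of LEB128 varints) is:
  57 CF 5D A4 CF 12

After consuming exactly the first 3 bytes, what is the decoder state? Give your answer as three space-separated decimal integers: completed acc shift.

byte[0]=0x57 cont=0 payload=0x57: varint #1 complete (value=87); reset -> completed=1 acc=0 shift=0
byte[1]=0xCF cont=1 payload=0x4F: acc |= 79<<0 -> completed=1 acc=79 shift=7
byte[2]=0x5D cont=0 payload=0x5D: varint #2 complete (value=11983); reset -> completed=2 acc=0 shift=0

Answer: 2 0 0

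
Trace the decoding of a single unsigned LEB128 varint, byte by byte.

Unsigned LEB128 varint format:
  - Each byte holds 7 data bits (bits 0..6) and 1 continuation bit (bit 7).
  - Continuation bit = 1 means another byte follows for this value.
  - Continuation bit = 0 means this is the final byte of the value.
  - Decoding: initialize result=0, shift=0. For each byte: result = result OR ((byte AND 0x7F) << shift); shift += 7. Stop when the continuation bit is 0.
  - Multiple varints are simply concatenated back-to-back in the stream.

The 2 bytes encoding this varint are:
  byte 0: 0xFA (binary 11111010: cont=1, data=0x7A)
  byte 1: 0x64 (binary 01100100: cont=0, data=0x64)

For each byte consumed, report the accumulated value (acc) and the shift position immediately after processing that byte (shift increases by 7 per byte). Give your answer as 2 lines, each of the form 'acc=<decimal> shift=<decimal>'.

byte 0=0xFA: payload=0x7A=122, contrib = 122<<0 = 122; acc -> 122, shift -> 7
byte 1=0x64: payload=0x64=100, contrib = 100<<7 = 12800; acc -> 12922, shift -> 14

Answer: acc=122 shift=7
acc=12922 shift=14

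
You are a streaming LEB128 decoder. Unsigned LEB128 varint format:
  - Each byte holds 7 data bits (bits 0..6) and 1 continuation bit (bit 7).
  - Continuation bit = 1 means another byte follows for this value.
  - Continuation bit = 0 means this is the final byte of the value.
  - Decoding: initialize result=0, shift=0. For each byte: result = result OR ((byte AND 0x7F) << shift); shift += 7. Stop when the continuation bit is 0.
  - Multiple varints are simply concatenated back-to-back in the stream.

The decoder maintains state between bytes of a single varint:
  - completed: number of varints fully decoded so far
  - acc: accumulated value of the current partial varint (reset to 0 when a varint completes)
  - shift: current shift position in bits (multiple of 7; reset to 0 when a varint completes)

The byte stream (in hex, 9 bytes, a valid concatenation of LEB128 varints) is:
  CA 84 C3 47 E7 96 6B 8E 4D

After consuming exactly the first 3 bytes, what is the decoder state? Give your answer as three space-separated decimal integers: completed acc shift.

Answer: 0 1098314 21

Derivation:
byte[0]=0xCA cont=1 payload=0x4A: acc |= 74<<0 -> completed=0 acc=74 shift=7
byte[1]=0x84 cont=1 payload=0x04: acc |= 4<<7 -> completed=0 acc=586 shift=14
byte[2]=0xC3 cont=1 payload=0x43: acc |= 67<<14 -> completed=0 acc=1098314 shift=21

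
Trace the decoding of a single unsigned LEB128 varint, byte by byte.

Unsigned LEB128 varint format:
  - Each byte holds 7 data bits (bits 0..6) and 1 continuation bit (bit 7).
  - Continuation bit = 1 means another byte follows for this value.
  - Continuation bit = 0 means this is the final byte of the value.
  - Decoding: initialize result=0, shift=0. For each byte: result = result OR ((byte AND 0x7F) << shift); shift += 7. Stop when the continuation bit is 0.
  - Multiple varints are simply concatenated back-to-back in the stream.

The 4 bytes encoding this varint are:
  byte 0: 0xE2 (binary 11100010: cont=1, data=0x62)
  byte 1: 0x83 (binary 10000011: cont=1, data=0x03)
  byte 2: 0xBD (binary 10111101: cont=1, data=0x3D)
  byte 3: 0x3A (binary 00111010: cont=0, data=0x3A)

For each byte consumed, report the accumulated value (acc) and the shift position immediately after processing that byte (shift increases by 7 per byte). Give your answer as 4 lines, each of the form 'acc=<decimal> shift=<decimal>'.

byte 0=0xE2: payload=0x62=98, contrib = 98<<0 = 98; acc -> 98, shift -> 7
byte 1=0x83: payload=0x03=3, contrib = 3<<7 = 384; acc -> 482, shift -> 14
byte 2=0xBD: payload=0x3D=61, contrib = 61<<14 = 999424; acc -> 999906, shift -> 21
byte 3=0x3A: payload=0x3A=58, contrib = 58<<21 = 121634816; acc -> 122634722, shift -> 28

Answer: acc=98 shift=7
acc=482 shift=14
acc=999906 shift=21
acc=122634722 shift=28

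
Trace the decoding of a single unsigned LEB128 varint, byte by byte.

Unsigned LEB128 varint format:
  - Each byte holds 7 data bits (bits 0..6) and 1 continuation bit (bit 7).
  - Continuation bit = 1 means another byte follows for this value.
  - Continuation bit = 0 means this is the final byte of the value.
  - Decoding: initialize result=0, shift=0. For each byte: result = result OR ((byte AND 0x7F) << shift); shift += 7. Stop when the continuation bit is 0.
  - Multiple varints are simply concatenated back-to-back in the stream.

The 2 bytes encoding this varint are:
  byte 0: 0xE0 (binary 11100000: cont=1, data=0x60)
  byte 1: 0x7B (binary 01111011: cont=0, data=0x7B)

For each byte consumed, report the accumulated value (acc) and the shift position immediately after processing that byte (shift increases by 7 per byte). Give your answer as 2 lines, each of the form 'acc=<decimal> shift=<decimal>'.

byte 0=0xE0: payload=0x60=96, contrib = 96<<0 = 96; acc -> 96, shift -> 7
byte 1=0x7B: payload=0x7B=123, contrib = 123<<7 = 15744; acc -> 15840, shift -> 14

Answer: acc=96 shift=7
acc=15840 shift=14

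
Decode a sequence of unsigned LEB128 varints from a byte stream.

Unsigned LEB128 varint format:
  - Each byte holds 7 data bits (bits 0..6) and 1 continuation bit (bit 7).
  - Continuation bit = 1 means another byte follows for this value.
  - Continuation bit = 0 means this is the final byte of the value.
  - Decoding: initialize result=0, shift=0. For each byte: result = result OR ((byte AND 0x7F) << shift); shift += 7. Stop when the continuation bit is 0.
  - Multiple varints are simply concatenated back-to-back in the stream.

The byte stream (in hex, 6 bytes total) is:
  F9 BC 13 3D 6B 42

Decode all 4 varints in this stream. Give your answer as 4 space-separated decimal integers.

Answer: 319097 61 107 66

Derivation:
  byte[0]=0xF9 cont=1 payload=0x79=121: acc |= 121<<0 -> acc=121 shift=7
  byte[1]=0xBC cont=1 payload=0x3C=60: acc |= 60<<7 -> acc=7801 shift=14
  byte[2]=0x13 cont=0 payload=0x13=19: acc |= 19<<14 -> acc=319097 shift=21 [end]
Varint 1: bytes[0:3] = F9 BC 13 -> value 319097 (3 byte(s))
  byte[3]=0x3D cont=0 payload=0x3D=61: acc |= 61<<0 -> acc=61 shift=7 [end]
Varint 2: bytes[3:4] = 3D -> value 61 (1 byte(s))
  byte[4]=0x6B cont=0 payload=0x6B=107: acc |= 107<<0 -> acc=107 shift=7 [end]
Varint 3: bytes[4:5] = 6B -> value 107 (1 byte(s))
  byte[5]=0x42 cont=0 payload=0x42=66: acc |= 66<<0 -> acc=66 shift=7 [end]
Varint 4: bytes[5:6] = 42 -> value 66 (1 byte(s))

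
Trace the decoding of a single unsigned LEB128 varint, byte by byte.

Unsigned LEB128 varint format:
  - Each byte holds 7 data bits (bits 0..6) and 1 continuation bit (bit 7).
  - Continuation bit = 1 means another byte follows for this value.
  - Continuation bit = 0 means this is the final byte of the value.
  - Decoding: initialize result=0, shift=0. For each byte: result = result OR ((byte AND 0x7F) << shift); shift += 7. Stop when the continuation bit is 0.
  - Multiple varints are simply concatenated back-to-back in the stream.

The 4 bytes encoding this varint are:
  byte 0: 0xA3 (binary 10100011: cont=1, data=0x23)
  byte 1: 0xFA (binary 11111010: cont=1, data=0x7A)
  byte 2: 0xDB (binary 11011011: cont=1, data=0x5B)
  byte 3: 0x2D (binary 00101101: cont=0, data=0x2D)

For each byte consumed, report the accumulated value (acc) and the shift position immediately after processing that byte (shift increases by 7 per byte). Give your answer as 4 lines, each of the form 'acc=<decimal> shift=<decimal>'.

Answer: acc=35 shift=7
acc=15651 shift=14
acc=1506595 shift=21
acc=95878435 shift=28

Derivation:
byte 0=0xA3: payload=0x23=35, contrib = 35<<0 = 35; acc -> 35, shift -> 7
byte 1=0xFA: payload=0x7A=122, contrib = 122<<7 = 15616; acc -> 15651, shift -> 14
byte 2=0xDB: payload=0x5B=91, contrib = 91<<14 = 1490944; acc -> 1506595, shift -> 21
byte 3=0x2D: payload=0x2D=45, contrib = 45<<21 = 94371840; acc -> 95878435, shift -> 28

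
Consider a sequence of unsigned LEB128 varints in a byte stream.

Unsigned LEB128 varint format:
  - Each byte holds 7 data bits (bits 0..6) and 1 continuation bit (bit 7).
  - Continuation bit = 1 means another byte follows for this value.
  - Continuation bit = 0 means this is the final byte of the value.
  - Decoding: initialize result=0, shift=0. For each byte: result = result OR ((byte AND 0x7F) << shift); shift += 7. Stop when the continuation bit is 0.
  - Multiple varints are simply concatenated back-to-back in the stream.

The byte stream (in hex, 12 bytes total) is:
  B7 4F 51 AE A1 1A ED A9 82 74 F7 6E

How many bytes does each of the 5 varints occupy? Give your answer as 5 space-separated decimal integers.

  byte[0]=0xB7 cont=1 payload=0x37=55: acc |= 55<<0 -> acc=55 shift=7
  byte[1]=0x4F cont=0 payload=0x4F=79: acc |= 79<<7 -> acc=10167 shift=14 [end]
Varint 1: bytes[0:2] = B7 4F -> value 10167 (2 byte(s))
  byte[2]=0x51 cont=0 payload=0x51=81: acc |= 81<<0 -> acc=81 shift=7 [end]
Varint 2: bytes[2:3] = 51 -> value 81 (1 byte(s))
  byte[3]=0xAE cont=1 payload=0x2E=46: acc |= 46<<0 -> acc=46 shift=7
  byte[4]=0xA1 cont=1 payload=0x21=33: acc |= 33<<7 -> acc=4270 shift=14
  byte[5]=0x1A cont=0 payload=0x1A=26: acc |= 26<<14 -> acc=430254 shift=21 [end]
Varint 3: bytes[3:6] = AE A1 1A -> value 430254 (3 byte(s))
  byte[6]=0xED cont=1 payload=0x6D=109: acc |= 109<<0 -> acc=109 shift=7
  byte[7]=0xA9 cont=1 payload=0x29=41: acc |= 41<<7 -> acc=5357 shift=14
  byte[8]=0x82 cont=1 payload=0x02=2: acc |= 2<<14 -> acc=38125 shift=21
  byte[9]=0x74 cont=0 payload=0x74=116: acc |= 116<<21 -> acc=243307757 shift=28 [end]
Varint 4: bytes[6:10] = ED A9 82 74 -> value 243307757 (4 byte(s))
  byte[10]=0xF7 cont=1 payload=0x77=119: acc |= 119<<0 -> acc=119 shift=7
  byte[11]=0x6E cont=0 payload=0x6E=110: acc |= 110<<7 -> acc=14199 shift=14 [end]
Varint 5: bytes[10:12] = F7 6E -> value 14199 (2 byte(s))

Answer: 2 1 3 4 2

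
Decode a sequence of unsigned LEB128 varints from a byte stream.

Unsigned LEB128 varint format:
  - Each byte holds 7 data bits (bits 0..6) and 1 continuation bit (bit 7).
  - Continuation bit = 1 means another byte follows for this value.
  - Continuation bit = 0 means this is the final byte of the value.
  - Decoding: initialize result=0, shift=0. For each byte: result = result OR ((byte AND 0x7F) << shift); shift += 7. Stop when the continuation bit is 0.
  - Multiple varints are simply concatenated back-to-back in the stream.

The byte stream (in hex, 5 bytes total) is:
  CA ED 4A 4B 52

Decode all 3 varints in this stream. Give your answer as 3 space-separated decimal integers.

  byte[0]=0xCA cont=1 payload=0x4A=74: acc |= 74<<0 -> acc=74 shift=7
  byte[1]=0xED cont=1 payload=0x6D=109: acc |= 109<<7 -> acc=14026 shift=14
  byte[2]=0x4A cont=0 payload=0x4A=74: acc |= 74<<14 -> acc=1226442 shift=21 [end]
Varint 1: bytes[0:3] = CA ED 4A -> value 1226442 (3 byte(s))
  byte[3]=0x4B cont=0 payload=0x4B=75: acc |= 75<<0 -> acc=75 shift=7 [end]
Varint 2: bytes[3:4] = 4B -> value 75 (1 byte(s))
  byte[4]=0x52 cont=0 payload=0x52=82: acc |= 82<<0 -> acc=82 shift=7 [end]
Varint 3: bytes[4:5] = 52 -> value 82 (1 byte(s))

Answer: 1226442 75 82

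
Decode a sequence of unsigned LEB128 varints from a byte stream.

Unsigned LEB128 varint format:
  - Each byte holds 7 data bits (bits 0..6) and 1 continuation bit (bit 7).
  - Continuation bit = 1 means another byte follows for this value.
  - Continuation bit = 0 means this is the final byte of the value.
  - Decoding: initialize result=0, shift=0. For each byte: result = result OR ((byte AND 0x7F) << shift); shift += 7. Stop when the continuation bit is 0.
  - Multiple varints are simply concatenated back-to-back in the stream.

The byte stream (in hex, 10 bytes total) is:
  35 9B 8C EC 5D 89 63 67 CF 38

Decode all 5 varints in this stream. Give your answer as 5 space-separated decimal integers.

Answer: 53 196806171 12681 103 7247

Derivation:
  byte[0]=0x35 cont=0 payload=0x35=53: acc |= 53<<0 -> acc=53 shift=7 [end]
Varint 1: bytes[0:1] = 35 -> value 53 (1 byte(s))
  byte[1]=0x9B cont=1 payload=0x1B=27: acc |= 27<<0 -> acc=27 shift=7
  byte[2]=0x8C cont=1 payload=0x0C=12: acc |= 12<<7 -> acc=1563 shift=14
  byte[3]=0xEC cont=1 payload=0x6C=108: acc |= 108<<14 -> acc=1771035 shift=21
  byte[4]=0x5D cont=0 payload=0x5D=93: acc |= 93<<21 -> acc=196806171 shift=28 [end]
Varint 2: bytes[1:5] = 9B 8C EC 5D -> value 196806171 (4 byte(s))
  byte[5]=0x89 cont=1 payload=0x09=9: acc |= 9<<0 -> acc=9 shift=7
  byte[6]=0x63 cont=0 payload=0x63=99: acc |= 99<<7 -> acc=12681 shift=14 [end]
Varint 3: bytes[5:7] = 89 63 -> value 12681 (2 byte(s))
  byte[7]=0x67 cont=0 payload=0x67=103: acc |= 103<<0 -> acc=103 shift=7 [end]
Varint 4: bytes[7:8] = 67 -> value 103 (1 byte(s))
  byte[8]=0xCF cont=1 payload=0x4F=79: acc |= 79<<0 -> acc=79 shift=7
  byte[9]=0x38 cont=0 payload=0x38=56: acc |= 56<<7 -> acc=7247 shift=14 [end]
Varint 5: bytes[8:10] = CF 38 -> value 7247 (2 byte(s))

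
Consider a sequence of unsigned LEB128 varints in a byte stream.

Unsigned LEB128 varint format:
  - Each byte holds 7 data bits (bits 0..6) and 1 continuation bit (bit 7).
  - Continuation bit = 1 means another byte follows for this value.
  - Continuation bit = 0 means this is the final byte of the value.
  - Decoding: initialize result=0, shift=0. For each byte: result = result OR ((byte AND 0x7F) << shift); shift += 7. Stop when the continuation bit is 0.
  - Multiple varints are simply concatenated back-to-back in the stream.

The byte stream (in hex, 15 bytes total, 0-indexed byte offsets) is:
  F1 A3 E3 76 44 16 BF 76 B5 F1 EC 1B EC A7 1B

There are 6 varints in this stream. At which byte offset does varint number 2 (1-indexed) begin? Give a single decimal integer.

Answer: 4

Derivation:
  byte[0]=0xF1 cont=1 payload=0x71=113: acc |= 113<<0 -> acc=113 shift=7
  byte[1]=0xA3 cont=1 payload=0x23=35: acc |= 35<<7 -> acc=4593 shift=14
  byte[2]=0xE3 cont=1 payload=0x63=99: acc |= 99<<14 -> acc=1626609 shift=21
  byte[3]=0x76 cont=0 payload=0x76=118: acc |= 118<<21 -> acc=249090545 shift=28 [end]
Varint 1: bytes[0:4] = F1 A3 E3 76 -> value 249090545 (4 byte(s))
  byte[4]=0x44 cont=0 payload=0x44=68: acc |= 68<<0 -> acc=68 shift=7 [end]
Varint 2: bytes[4:5] = 44 -> value 68 (1 byte(s))
  byte[5]=0x16 cont=0 payload=0x16=22: acc |= 22<<0 -> acc=22 shift=7 [end]
Varint 3: bytes[5:6] = 16 -> value 22 (1 byte(s))
  byte[6]=0xBF cont=1 payload=0x3F=63: acc |= 63<<0 -> acc=63 shift=7
  byte[7]=0x76 cont=0 payload=0x76=118: acc |= 118<<7 -> acc=15167 shift=14 [end]
Varint 4: bytes[6:8] = BF 76 -> value 15167 (2 byte(s))
  byte[8]=0xB5 cont=1 payload=0x35=53: acc |= 53<<0 -> acc=53 shift=7
  byte[9]=0xF1 cont=1 payload=0x71=113: acc |= 113<<7 -> acc=14517 shift=14
  byte[10]=0xEC cont=1 payload=0x6C=108: acc |= 108<<14 -> acc=1783989 shift=21
  byte[11]=0x1B cont=0 payload=0x1B=27: acc |= 27<<21 -> acc=58407093 shift=28 [end]
Varint 5: bytes[8:12] = B5 F1 EC 1B -> value 58407093 (4 byte(s))
  byte[12]=0xEC cont=1 payload=0x6C=108: acc |= 108<<0 -> acc=108 shift=7
  byte[13]=0xA7 cont=1 payload=0x27=39: acc |= 39<<7 -> acc=5100 shift=14
  byte[14]=0x1B cont=0 payload=0x1B=27: acc |= 27<<14 -> acc=447468 shift=21 [end]
Varint 6: bytes[12:15] = EC A7 1B -> value 447468 (3 byte(s))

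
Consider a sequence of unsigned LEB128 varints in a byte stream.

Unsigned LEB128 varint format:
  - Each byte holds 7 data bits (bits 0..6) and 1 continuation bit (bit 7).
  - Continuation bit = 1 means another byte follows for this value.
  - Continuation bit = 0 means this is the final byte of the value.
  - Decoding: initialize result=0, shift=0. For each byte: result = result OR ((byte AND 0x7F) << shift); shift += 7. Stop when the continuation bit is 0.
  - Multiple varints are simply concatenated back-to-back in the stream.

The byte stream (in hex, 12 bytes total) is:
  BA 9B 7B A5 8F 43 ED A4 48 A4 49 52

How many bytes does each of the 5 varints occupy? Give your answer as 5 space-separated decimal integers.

  byte[0]=0xBA cont=1 payload=0x3A=58: acc |= 58<<0 -> acc=58 shift=7
  byte[1]=0x9B cont=1 payload=0x1B=27: acc |= 27<<7 -> acc=3514 shift=14
  byte[2]=0x7B cont=0 payload=0x7B=123: acc |= 123<<14 -> acc=2018746 shift=21 [end]
Varint 1: bytes[0:3] = BA 9B 7B -> value 2018746 (3 byte(s))
  byte[3]=0xA5 cont=1 payload=0x25=37: acc |= 37<<0 -> acc=37 shift=7
  byte[4]=0x8F cont=1 payload=0x0F=15: acc |= 15<<7 -> acc=1957 shift=14
  byte[5]=0x43 cont=0 payload=0x43=67: acc |= 67<<14 -> acc=1099685 shift=21 [end]
Varint 2: bytes[3:6] = A5 8F 43 -> value 1099685 (3 byte(s))
  byte[6]=0xED cont=1 payload=0x6D=109: acc |= 109<<0 -> acc=109 shift=7
  byte[7]=0xA4 cont=1 payload=0x24=36: acc |= 36<<7 -> acc=4717 shift=14
  byte[8]=0x48 cont=0 payload=0x48=72: acc |= 72<<14 -> acc=1184365 shift=21 [end]
Varint 3: bytes[6:9] = ED A4 48 -> value 1184365 (3 byte(s))
  byte[9]=0xA4 cont=1 payload=0x24=36: acc |= 36<<0 -> acc=36 shift=7
  byte[10]=0x49 cont=0 payload=0x49=73: acc |= 73<<7 -> acc=9380 shift=14 [end]
Varint 4: bytes[9:11] = A4 49 -> value 9380 (2 byte(s))
  byte[11]=0x52 cont=0 payload=0x52=82: acc |= 82<<0 -> acc=82 shift=7 [end]
Varint 5: bytes[11:12] = 52 -> value 82 (1 byte(s))

Answer: 3 3 3 2 1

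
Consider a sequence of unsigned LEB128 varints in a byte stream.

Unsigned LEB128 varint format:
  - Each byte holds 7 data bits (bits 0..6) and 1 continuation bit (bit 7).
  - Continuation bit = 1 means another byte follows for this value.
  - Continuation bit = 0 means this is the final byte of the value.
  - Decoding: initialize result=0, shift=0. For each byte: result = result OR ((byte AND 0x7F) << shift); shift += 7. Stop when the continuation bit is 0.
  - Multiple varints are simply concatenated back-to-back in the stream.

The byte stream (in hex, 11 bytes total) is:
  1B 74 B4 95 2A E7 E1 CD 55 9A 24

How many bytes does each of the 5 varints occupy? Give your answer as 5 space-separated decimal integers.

  byte[0]=0x1B cont=0 payload=0x1B=27: acc |= 27<<0 -> acc=27 shift=7 [end]
Varint 1: bytes[0:1] = 1B -> value 27 (1 byte(s))
  byte[1]=0x74 cont=0 payload=0x74=116: acc |= 116<<0 -> acc=116 shift=7 [end]
Varint 2: bytes[1:2] = 74 -> value 116 (1 byte(s))
  byte[2]=0xB4 cont=1 payload=0x34=52: acc |= 52<<0 -> acc=52 shift=7
  byte[3]=0x95 cont=1 payload=0x15=21: acc |= 21<<7 -> acc=2740 shift=14
  byte[4]=0x2A cont=0 payload=0x2A=42: acc |= 42<<14 -> acc=690868 shift=21 [end]
Varint 3: bytes[2:5] = B4 95 2A -> value 690868 (3 byte(s))
  byte[5]=0xE7 cont=1 payload=0x67=103: acc |= 103<<0 -> acc=103 shift=7
  byte[6]=0xE1 cont=1 payload=0x61=97: acc |= 97<<7 -> acc=12519 shift=14
  byte[7]=0xCD cont=1 payload=0x4D=77: acc |= 77<<14 -> acc=1274087 shift=21
  byte[8]=0x55 cont=0 payload=0x55=85: acc |= 85<<21 -> acc=179532007 shift=28 [end]
Varint 4: bytes[5:9] = E7 E1 CD 55 -> value 179532007 (4 byte(s))
  byte[9]=0x9A cont=1 payload=0x1A=26: acc |= 26<<0 -> acc=26 shift=7
  byte[10]=0x24 cont=0 payload=0x24=36: acc |= 36<<7 -> acc=4634 shift=14 [end]
Varint 5: bytes[9:11] = 9A 24 -> value 4634 (2 byte(s))

Answer: 1 1 3 4 2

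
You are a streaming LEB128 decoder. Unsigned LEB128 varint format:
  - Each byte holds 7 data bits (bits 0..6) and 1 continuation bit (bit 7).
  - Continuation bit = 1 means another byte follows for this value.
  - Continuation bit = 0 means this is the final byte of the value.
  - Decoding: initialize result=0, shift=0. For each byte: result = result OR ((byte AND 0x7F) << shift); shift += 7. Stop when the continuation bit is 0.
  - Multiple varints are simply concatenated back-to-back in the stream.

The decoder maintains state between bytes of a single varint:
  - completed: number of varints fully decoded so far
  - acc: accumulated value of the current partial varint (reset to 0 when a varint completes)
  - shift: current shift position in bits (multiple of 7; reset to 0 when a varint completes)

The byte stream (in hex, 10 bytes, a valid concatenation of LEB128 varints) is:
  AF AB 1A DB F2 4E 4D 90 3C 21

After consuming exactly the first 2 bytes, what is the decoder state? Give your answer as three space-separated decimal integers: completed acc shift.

Answer: 0 5551 14

Derivation:
byte[0]=0xAF cont=1 payload=0x2F: acc |= 47<<0 -> completed=0 acc=47 shift=7
byte[1]=0xAB cont=1 payload=0x2B: acc |= 43<<7 -> completed=0 acc=5551 shift=14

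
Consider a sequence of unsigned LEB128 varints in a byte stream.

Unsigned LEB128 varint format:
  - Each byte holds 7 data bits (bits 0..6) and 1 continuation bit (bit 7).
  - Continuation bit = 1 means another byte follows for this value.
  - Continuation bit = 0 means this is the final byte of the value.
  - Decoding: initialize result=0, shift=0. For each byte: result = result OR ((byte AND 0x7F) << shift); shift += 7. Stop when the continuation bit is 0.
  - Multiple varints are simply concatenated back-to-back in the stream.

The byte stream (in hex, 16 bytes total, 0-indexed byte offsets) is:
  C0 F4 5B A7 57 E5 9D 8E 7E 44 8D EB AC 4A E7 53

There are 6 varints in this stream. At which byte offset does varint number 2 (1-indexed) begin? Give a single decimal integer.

Answer: 3

Derivation:
  byte[0]=0xC0 cont=1 payload=0x40=64: acc |= 64<<0 -> acc=64 shift=7
  byte[1]=0xF4 cont=1 payload=0x74=116: acc |= 116<<7 -> acc=14912 shift=14
  byte[2]=0x5B cont=0 payload=0x5B=91: acc |= 91<<14 -> acc=1505856 shift=21 [end]
Varint 1: bytes[0:3] = C0 F4 5B -> value 1505856 (3 byte(s))
  byte[3]=0xA7 cont=1 payload=0x27=39: acc |= 39<<0 -> acc=39 shift=7
  byte[4]=0x57 cont=0 payload=0x57=87: acc |= 87<<7 -> acc=11175 shift=14 [end]
Varint 2: bytes[3:5] = A7 57 -> value 11175 (2 byte(s))
  byte[5]=0xE5 cont=1 payload=0x65=101: acc |= 101<<0 -> acc=101 shift=7
  byte[6]=0x9D cont=1 payload=0x1D=29: acc |= 29<<7 -> acc=3813 shift=14
  byte[7]=0x8E cont=1 payload=0x0E=14: acc |= 14<<14 -> acc=233189 shift=21
  byte[8]=0x7E cont=0 payload=0x7E=126: acc |= 126<<21 -> acc=264474341 shift=28 [end]
Varint 3: bytes[5:9] = E5 9D 8E 7E -> value 264474341 (4 byte(s))
  byte[9]=0x44 cont=0 payload=0x44=68: acc |= 68<<0 -> acc=68 shift=7 [end]
Varint 4: bytes[9:10] = 44 -> value 68 (1 byte(s))
  byte[10]=0x8D cont=1 payload=0x0D=13: acc |= 13<<0 -> acc=13 shift=7
  byte[11]=0xEB cont=1 payload=0x6B=107: acc |= 107<<7 -> acc=13709 shift=14
  byte[12]=0xAC cont=1 payload=0x2C=44: acc |= 44<<14 -> acc=734605 shift=21
  byte[13]=0x4A cont=0 payload=0x4A=74: acc |= 74<<21 -> acc=155923853 shift=28 [end]
Varint 5: bytes[10:14] = 8D EB AC 4A -> value 155923853 (4 byte(s))
  byte[14]=0xE7 cont=1 payload=0x67=103: acc |= 103<<0 -> acc=103 shift=7
  byte[15]=0x53 cont=0 payload=0x53=83: acc |= 83<<7 -> acc=10727 shift=14 [end]
Varint 6: bytes[14:16] = E7 53 -> value 10727 (2 byte(s))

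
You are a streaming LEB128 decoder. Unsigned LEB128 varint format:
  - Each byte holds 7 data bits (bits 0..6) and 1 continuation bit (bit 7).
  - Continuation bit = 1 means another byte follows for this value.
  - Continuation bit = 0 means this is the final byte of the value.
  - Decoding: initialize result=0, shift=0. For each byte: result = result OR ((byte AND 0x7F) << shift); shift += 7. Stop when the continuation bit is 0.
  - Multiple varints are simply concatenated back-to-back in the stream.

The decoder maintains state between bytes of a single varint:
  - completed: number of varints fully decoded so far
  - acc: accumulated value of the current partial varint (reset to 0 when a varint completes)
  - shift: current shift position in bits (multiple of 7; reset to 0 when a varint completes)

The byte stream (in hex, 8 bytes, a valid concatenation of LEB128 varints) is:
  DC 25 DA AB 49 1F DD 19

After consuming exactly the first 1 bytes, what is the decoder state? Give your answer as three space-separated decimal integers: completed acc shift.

Answer: 0 92 7

Derivation:
byte[0]=0xDC cont=1 payload=0x5C: acc |= 92<<0 -> completed=0 acc=92 shift=7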